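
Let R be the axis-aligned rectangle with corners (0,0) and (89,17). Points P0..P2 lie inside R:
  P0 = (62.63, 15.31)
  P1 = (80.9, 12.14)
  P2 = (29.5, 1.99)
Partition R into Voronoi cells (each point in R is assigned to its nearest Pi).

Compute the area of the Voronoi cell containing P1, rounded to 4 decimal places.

1. box [0,89]×[0,17]: [(0, 0) (89, 0) (89, 17) (0, 17)]
2. ⊥bis P1·P0 via (71.765,13.725): [(69.3836, 0) (89, 0) (89, 17) (72.3332, 17)]  |A|=308.4069
3. ⊥bis P1·P2 via (55.2,7.065): [(69.3836, 0) (89, 0) (89, 17) (72.3332, 17)]  |A|=308.4069
4. canonical 4-gon: [(69.3836, 0) (89, 0) (89, 17) (72.3332, 17)]
5. shoelace: 308.4069

Area of P1's cell: 308.4069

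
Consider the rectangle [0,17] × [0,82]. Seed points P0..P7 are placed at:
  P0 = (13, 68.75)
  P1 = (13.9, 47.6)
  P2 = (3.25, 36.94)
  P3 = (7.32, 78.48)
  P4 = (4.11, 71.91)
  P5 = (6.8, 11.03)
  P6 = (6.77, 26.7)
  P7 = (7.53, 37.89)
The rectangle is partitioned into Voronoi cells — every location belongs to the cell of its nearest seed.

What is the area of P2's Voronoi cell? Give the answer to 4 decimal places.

Area of P2's cell: 86.1458

1. box [0,17]×[0,82]: [(0, 0) (17, 0) (17, 82) (0, 82)]
2. ⊥bis P2·P0 via (8.125,52.845): [(0, 55.3354) (0, 0) (17, 0) (17, 50.1247)]  |A|=896.411
3. ⊥bis P2·P1 via (8.575,42.27): [(0, 50.837) (0, 0) (17, 0) (17, 33.8529)]  |A|=719.8638
4. ⊥bis P2·P3 via (5.285,57.71): [(0, 50.837) (0, 0) (17, 0) (17, 33.8529)]  |A|=719.8638
5. ⊥bis P2·P4 via (3.68,54.425): [(0, 50.837) (0, 0) (17, 0) (17, 33.8529)]  |A|=719.8638
6. ⊥bis P2·P5 via (5.025,23.985): [(0, 50.837) (0, 23.2965) (17, 25.6257) (17, 33.8529)]  |A|=304.0248
7. ⊥bis P2·P6 via (5.01,31.82): [(15.4446, 35.4069) (0, 50.837) (0, 30.0978)]  |A|=160.1535
8. ⊥bis P2·P7 via (5.39,37.415): [(6.5169, 32.338) (3.0978, 47.7421) (0, 50.837) (0, 30.0978)]  |A|=86.1458
9. canonical 4-gon: [(6.5169, 32.338) (3.0978, 47.7421) (0, 50.837) (0, 30.0978)]
10. shoelace: 86.1458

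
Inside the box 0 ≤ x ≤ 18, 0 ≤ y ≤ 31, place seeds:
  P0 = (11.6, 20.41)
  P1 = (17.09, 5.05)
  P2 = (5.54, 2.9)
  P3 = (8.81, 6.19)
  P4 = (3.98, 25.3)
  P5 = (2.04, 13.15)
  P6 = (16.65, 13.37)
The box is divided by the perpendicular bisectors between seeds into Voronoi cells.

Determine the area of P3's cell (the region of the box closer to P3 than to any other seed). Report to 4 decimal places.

Area of P3's cell: 68.6580

1. box [0,18]×[0,31]: [(0, 0) (18, 0) (18, 31) (0, 31)]
2. ⊥bis P3·P0 via (10.205,13.3): [(0, 15.3022) (0, 0) (18, 0) (18, 11.7706)]  |A|=243.6556
3. ⊥bis P3·P1 via (12.95,5.62): [(13.9074, 12.5736) (0, 15.3022) (0, 0) (12.1762, 0)]  |A|=182.9565
4. ⊥bis P3·P2 via (7.175,4.545): [(13.9074, 12.5736) (0, 15.3022) (0, 11.6764) (11.7478, 0) (12.1762, 0)]  |A|=114.3706
5. ⊥bis P3·P4 via (6.395,15.745): [(13.9074, 12.5736) (2.614, 14.7894) (0, 14.1287) (0, 11.6764) (11.7478, 0) (12.1762, 0)]  |A|=112.8367
6. ⊥bis P3·P5 via (5.425,9.67): [(13.9074, 12.5736) (9.3328, 13.4711) (3.7035, 7.9954) (11.7478, 0) (12.1762, 0)]  |A|=76.9508
7. ⊥bis P3·P6 via (12.73,9.78): [(13.4191, 9.0275) (9.3533, 13.4671) (9.3328, 13.4711) (3.7035, 7.9954) (11.7478, 0) (12.1762, 0)]  |A|=68.658
8. canonical 6-gon: [(13.4191, 9.0275) (9.3533, 13.4671) (9.3328, 13.4711) (3.7035, 7.9954) (11.7478, 0) (12.1762, 0)]
9. shoelace: 68.658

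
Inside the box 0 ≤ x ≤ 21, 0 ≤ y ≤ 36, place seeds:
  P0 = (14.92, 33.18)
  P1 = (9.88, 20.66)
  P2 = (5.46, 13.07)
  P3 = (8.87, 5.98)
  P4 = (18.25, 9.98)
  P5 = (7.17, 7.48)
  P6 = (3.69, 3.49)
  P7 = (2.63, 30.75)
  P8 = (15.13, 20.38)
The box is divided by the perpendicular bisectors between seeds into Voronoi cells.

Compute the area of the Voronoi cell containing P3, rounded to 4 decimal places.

Area of P3's cell: 69.2250

1. box [0,21]×[0,36]: [(0, 0) (21, 0) (21, 36) (0, 36)]
2. ⊥bis P3·P0 via (11.895,19.58): [(0, 22.2258) (0, 0) (21, 0) (21, 17.5548)]  |A|=417.696
3. ⊥bis P3·P1 via (9.375,13.32): [(0, 13.965) (0, 0) (21, 0) (21, 12.5202)]  |A|=278.0946
4. ⊥bis P3·P2 via (7.165,9.525): [(14.3446, 12.9781) (0, 6.0789) (0, 0) (21, 0) (21, 12.5202)]  |A|=221.5333
5. ⊥bis P3·P4 via (13.56,7.98): [(11.9249, 11.8143) (0, 6.0789) (0, 0) (16.963, 0)]  |A|=136.4483
6. ⊥bis P3·P5 via (8.02,6.73): [(12.1143, 11.3702) (2.0818, 0) (16.963, 0)]  |A|=84.6012
7. ⊥bis P3·P6 via (6.28,4.735): [(12.1143, 11.3702) (6.2728, 4.7499) (8.5561, 0) (16.963, 0)]  |A|=69.225
8. ⊥bis P3·P7 via (5.75,18.365): [(12.1143, 11.3702) (6.2728, 4.7499) (8.5561, 0) (16.963, 0)]  |A|=69.225
9. ⊥bis P3·P8 via (12,13.18): [(12.1143, 11.3702) (6.2728, 4.7499) (8.5561, 0) (16.963, 0)]  |A|=69.225
10. canonical 4-gon: [(12.1143, 11.3702) (6.2728, 4.7499) (8.5561, 0) (16.963, 0)]
11. shoelace: 69.225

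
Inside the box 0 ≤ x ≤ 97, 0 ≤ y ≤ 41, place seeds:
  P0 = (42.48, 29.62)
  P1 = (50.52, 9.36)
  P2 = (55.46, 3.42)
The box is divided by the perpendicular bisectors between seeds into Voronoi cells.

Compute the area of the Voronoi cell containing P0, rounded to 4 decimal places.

1. box [0,97]×[0,41]: [(0, 0) (97, 0) (97, 41) (0, 41)]
2. ⊥bis P0·P1 via (46.5,19.49): [(0, 1.0369) (97, 39.5305) (97, 41) (0, 41)]  |A|=2009.4828
3. ⊥bis P0·P2 via (48.97,16.52): [(0, 1.0369) (89.0415, 36.3722) (97, 40.315) (97, 41) (0, 41)]  |A|=2006.3609
4. canonical 5-gon: [(0, 1.0369) (89.0415, 36.3722) (97, 40.315) (97, 41) (0, 41)]
5. shoelace: 2006.3609

Area of P0's cell: 2006.3609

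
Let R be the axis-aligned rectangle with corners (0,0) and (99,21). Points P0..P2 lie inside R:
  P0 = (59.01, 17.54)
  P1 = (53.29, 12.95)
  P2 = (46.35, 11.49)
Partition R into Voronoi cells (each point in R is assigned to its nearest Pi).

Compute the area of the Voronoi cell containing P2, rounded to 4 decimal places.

Area of P2's cell: 1053.8187

1. box [0,99]×[0,21]: [(0, 0) (99, 0) (99, 21) (0, 21)]
2. ⊥bis P2·P0 via (52.68,14.515): [(0, 0) (59.6165, 0) (49.5809, 21) (0, 21)]  |A|=1146.5727
3. ⊥bis P2·P1 via (49.82,12.22): [(0, 0) (52.3908, 0) (47.9729, 21) (0, 21)]  |A|=1053.8187
4. canonical 4-gon: [(0, 0) (52.3908, 0) (47.9729, 21) (0, 21)]
5. shoelace: 1053.8187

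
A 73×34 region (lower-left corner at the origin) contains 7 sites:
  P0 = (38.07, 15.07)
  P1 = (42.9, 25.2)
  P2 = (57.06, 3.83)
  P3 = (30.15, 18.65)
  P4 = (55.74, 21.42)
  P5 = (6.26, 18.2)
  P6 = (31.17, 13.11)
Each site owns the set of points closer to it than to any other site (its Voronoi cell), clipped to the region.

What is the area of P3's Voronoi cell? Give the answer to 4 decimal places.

1. box [0,73]×[0,34]: [(0, 0) (73, 0) (73, 34) (0, 34)]
2. ⊥bis P3·P0 via (34.11,16.86): [(0, 0) (26.4889, 0) (41.8576, 34) (0, 34)]  |A|=1161.8916
3. ⊥bis P3·P1 via (36.525,21.925): [(0, 0) (26.4889, 0) (36.4582, 22.055) (30.3218, 34) (0, 34)]  |A|=1092.9935
4. ⊥bis P3·P2 via (43.605,11.24): [(0, 0) (26.4889, 0) (36.4582, 22.055) (30.3218, 34) (0, 34)]  |A|=1092.9935
5. ⊥bis P3·P4 via (42.945,20.035): [(0, 0) (26.4889, 0) (36.4582, 22.055) (30.3218, 34) (0, 34)]  |A|=1092.9935
6. ⊥bis P3·P5 via (18.205,18.425): [(18.5521, 0) (26.4889, 0) (36.4582, 22.055) (30.3218, 34) (17.9116, 34)]  |A|=473.1109
7. ⊥bis P3·P6 via (30.66,15.88): [(18.2958, 13.6036) (33.94, 16.4839) (36.4582, 22.055) (30.3218, 34) (17.9116, 34)]  |A|=300.9182
8. canonical 5-gon: [(18.2958, 13.6036) (33.94, 16.4839) (36.4582, 22.055) (30.3218, 34) (17.9116, 34)]
9. shoelace: 300.9182

Area of P3's cell: 300.9182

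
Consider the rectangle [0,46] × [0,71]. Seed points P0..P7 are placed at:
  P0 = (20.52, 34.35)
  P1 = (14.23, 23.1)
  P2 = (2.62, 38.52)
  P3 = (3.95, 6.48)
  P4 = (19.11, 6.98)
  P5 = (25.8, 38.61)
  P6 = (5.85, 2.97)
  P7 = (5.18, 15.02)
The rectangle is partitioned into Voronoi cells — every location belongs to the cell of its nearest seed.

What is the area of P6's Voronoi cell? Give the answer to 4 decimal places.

1. box [0,46]×[0,71]: [(0, 0) (46, 0) (46, 71) (0, 71)]
2. ⊥bis P6·P0 via (13.185,18.66): [(0, 24.8239) (0, 0) (46, 0) (46, 3.3191)]  |A|=647.2906
3. ⊥bis P6·P1 via (10.04,13.035): [(0, 17.2146) (0, 0) (41.352, 0)]  |A|=355.9289
4. ⊥bis P6·P2 via (4.235,20.745): [(0, 17.2146) (0, 0) (41.352, 0)]  |A|=355.9289
5. ⊥bis P6·P3 via (4.9,4.725): [(15.8124, 10.632) (0, 2.0726) (0, 0) (41.352, 0)]  |A|=236.2132
6. ⊥bis P6·P4 via (12.48,4.975): [(11.4787, 8.2861) (0, 2.0726) (0, 0) (13.9845, 0)]  |A|=69.8338
7. ⊥bis P6·P5 via (15.825,20.79): [(11.4787, 8.2861) (0, 2.0726) (0, 0) (13.9845, 0)]  |A|=69.8338
8. ⊥bis P6·P7 via (5.515,8.995): [(11.4787, 8.2861) (0, 2.0726) (0, 0) (13.9845, 0)]  |A|=69.8338
9. canonical 4-gon: [(11.4787, 8.2861) (0, 2.0726) (0, 0) (13.9845, 0)]
10. shoelace: 69.8338

Area of P6's cell: 69.8338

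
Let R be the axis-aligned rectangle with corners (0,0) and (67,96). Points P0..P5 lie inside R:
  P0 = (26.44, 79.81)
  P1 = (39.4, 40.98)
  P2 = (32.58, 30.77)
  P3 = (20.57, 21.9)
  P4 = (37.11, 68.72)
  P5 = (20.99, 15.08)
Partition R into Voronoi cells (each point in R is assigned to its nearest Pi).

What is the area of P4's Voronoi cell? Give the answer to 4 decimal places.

Area of P4's cell: 1397.5942

1. box [0,67]×[0,96]: [(0, 0) (67, 0) (67, 96) (0, 96)]
2. ⊥bis P4·P0 via (31.775,74.265): [(0, 43.6934) (0, 0) (67, 0) (67, 96) (54.3655, 96)]  |A|=5010.161
3. ⊥bis P4·P1 via (38.255,54.85): [(9.0937, 52.4427) (67, 57.223) (67, 96) (54.3655, 96)]  |A|=1397.8792
4. ⊥bis P4·P2 via (34.845,49.745): [(9.4415, 52.7773) (10.9568, 52.5965) (67, 57.223) (67, 96) (54.3655, 96)]  |A|=1397.5942
5. ⊥bis P4·P3 via (28.84,45.31): [(9.4415, 52.7773) (10.9568, 52.5965) (67, 57.223) (67, 96) (54.3655, 96)]  |A|=1397.5942
6. ⊥bis P4·P5 via (29.05,41.9): [(9.4415, 52.7773) (10.9568, 52.5965) (67, 57.223) (67, 96) (54.3655, 96)]  |A|=1397.5942
7. canonical 5-gon: [(9.4415, 52.7773) (10.9568, 52.5965) (67, 57.223) (67, 96) (54.3655, 96)]
8. shoelace: 1397.5942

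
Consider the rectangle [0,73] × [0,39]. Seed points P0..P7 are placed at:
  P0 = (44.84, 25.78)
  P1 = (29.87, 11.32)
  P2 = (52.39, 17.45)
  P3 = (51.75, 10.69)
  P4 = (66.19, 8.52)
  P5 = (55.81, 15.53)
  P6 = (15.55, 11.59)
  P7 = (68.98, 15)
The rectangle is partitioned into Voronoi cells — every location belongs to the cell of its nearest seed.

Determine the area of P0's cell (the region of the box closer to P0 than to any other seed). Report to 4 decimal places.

1. box [0,73]×[0,39]: [(0, 0) (73, 0) (73, 39) (0, 39)]
2. ⊥bis P0·P1 via (37.355,18.55): [(55.273, 0) (73, 0) (73, 39) (17.6017, 39)]  |A|=1425.9428
3. ⊥bis P0·P2 via (48.615,21.615): [(41.0326, 14.7426) (67.7961, 39) (17.6017, 39)]  |A|=608.7915
4. ⊥bis P0·P3 via (48.295,18.235): [(40.9209, 14.8583) (41.4046, 15.0797) (67.7961, 39) (17.6017, 39)]  |A|=608.7511
5. ⊥bis P0·P4 via (55.515,17.15): [(40.9209, 14.8583) (41.4046, 15.0797) (67.7961, 39) (17.6017, 39)]  |A|=608.7511
6. ⊥bis P0·P5 via (50.325,20.655): [(40.9209, 14.8583) (41.4046, 15.0797) (65.6402, 37.046) (67.466, 39) (17.6017, 39)]  |A|=608.4286
7. ⊥bis P0·P6 via (30.195,18.685): [(23.1216, 33.2854) (40.9209, 14.8583) (41.4046, 15.0797) (65.6402, 37.046) (67.466, 39) (20.3531, 39)]  |A|=600.5671
8. ⊥bis P0·P7 via (56.91,20.39): [(23.1216, 33.2854) (40.9209, 14.8583) (41.4046, 15.0797) (63.4692, 35.0783) (65.2205, 39) (20.3531, 39)]  |A|=595.8394
9. canonical 6-gon: [(23.1216, 33.2854) (40.9209, 14.8583) (41.4046, 15.0797) (63.4692, 35.0783) (65.2205, 39) (20.3531, 39)]
10. shoelace: 595.8394

Area of P0's cell: 595.8394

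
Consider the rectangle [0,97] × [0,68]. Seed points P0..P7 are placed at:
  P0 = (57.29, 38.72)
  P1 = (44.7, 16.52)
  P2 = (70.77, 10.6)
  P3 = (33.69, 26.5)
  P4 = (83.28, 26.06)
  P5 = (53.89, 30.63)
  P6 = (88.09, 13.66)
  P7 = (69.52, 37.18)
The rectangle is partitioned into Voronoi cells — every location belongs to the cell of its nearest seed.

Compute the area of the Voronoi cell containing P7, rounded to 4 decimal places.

Area of P7's cell: 975.2404

1. box [0,97]×[0,68]: [(0, 0) (97, 0) (97, 68) (0, 68)]
2. ⊥bis P7·P0 via (63.405,37.95): [(58.6263, 0) (97, 0) (97, 68) (67.1889, 68)]  |A|=2318.2821
3. ⊥bis P7·P1 via (57.11,26.85): [(61.3638, 21.7397) (79.4598, 0) (97, 0) (97, 68) (67.1889, 68)]  |A|=2091.8262
4. ⊥bis P7·P2 via (70.145,23.89): [(61.5839, 23.4874) (97, 25.1529) (97, 68) (67.1889, 68)]  |A|=1422.2238
5. ⊥bis P7·P3 via (51.605,31.84): [(61.5839, 23.4874) (97, 25.1529) (97, 68) (67.1889, 68)]  |A|=1422.2238
6. ⊥bis P7·P4 via (76.4,31.62): [(61.5839, 23.4874) (70.1534, 23.8904) (97, 57.1106) (97, 68) (67.1889, 68)]  |A|=993.2458
7. ⊥bis P7·P5 via (61.705,33.905): [(62.6206, 31.7203) (65.9839, 23.6943) (70.1534, 23.8904) (97, 57.1106) (97, 68) (67.1889, 68)]  |A|=975.2404
8. ⊥bis P7·P6 via (78.805,25.42): [(62.6206, 31.7203) (65.9839, 23.6943) (70.1534, 23.8904) (97, 57.1106) (97, 68) (67.1889, 68)]  |A|=975.2404
9. canonical 6-gon: [(62.6206, 31.7203) (65.9839, 23.6943) (70.1534, 23.8904) (97, 57.1106) (97, 68) (67.1889, 68)]
10. shoelace: 975.2404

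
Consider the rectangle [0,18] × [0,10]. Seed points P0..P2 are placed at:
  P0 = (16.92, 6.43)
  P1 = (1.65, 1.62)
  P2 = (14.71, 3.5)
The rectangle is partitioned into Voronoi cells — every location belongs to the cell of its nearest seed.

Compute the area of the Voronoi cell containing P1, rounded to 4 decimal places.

1. box [0,18]×[0,10]: [(0, 0) (18, 0) (18, 10) (0, 10)]
2. ⊥bis P1·P0 via (9.285,4.025): [(0, 0) (10.5529, 0) (7.4029, 10) (0, 10)]  |A|=89.7788
3. ⊥bis P1·P2 via (8.18,2.56): [(0, 0) (8.5485, 0) (7.109, 10) (0, 10)]  |A|=78.2876
4. canonical 4-gon: [(0, 0) (8.5485, 0) (7.109, 10) (0, 10)]
5. shoelace: 78.2876

Area of P1's cell: 78.2876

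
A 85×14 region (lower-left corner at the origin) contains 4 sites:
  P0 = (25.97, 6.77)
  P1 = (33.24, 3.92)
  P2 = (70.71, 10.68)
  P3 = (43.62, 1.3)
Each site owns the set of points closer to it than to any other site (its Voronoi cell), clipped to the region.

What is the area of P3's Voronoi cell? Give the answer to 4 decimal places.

Area of P3's cell: 241.8810

1. box [0,85]×[0,14]: [(0, 0) (85, 0) (85, 14) (0, 14)]
2. ⊥bis P3·P0 via (34.795,4.035): [(33.5445, 0) (85, 0) (85, 14) (37.8833, 14)]  |A|=690.0054
3. ⊥bis P3·P1 via (38.43,2.61): [(37.7712, 0) (85, 0) (85, 14) (41.3049, 14)]  |A|=636.467
4. ⊥bis P3·P2 via (57.165,5.99): [(37.7712, 0) (59.2391, 0) (54.3915, 14) (41.3049, 14)]  |A|=241.881
5. canonical 4-gon: [(37.7712, 0) (59.2391, 0) (54.3915, 14) (41.3049, 14)]
6. shoelace: 241.881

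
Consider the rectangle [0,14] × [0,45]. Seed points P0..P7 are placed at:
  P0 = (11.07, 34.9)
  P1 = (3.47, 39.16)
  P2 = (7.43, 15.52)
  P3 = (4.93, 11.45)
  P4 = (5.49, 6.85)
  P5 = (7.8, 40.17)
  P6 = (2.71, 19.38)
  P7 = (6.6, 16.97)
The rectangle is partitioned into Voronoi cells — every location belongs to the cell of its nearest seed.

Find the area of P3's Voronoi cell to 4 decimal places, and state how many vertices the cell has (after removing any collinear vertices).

1. box [0,14]×[0,45]: [(0, 0) (14, 0) (14, 45) (0, 45)]
2. ⊥bis P3·P0 via (8,23.175): [(0, 25.2697) (0, 0) (14, 0) (14, 21.604)]  |A|=328.1157
3. ⊥bis P3·P1 via (4.2,25.305): [(0.5913, 25.1149) (0, 25.0837) (0, 0) (14, 0) (14, 21.604)]  |A|=328.0607
4. ⊥bis P3·P2 via (6.18,13.485): [(0, 17.2811) (0, 0) (14, 0) (14, 8.6816)]  |A|=181.7384
5. ⊥bis P3·P4 via (5.21,9.15): [(11.9096, 9.9656) (0, 17.2811) (0, 8.5157)]  |A|=52.1957
6. ⊥bis P3·P5 via (6.365,25.81): [(11.9096, 9.9656) (0, 17.2811) (0, 8.5157)]  |A|=52.1957
7. ⊥bis P3·P6 via (3.82,15.415): [(11.9096, 9.9656) (3.2828, 15.2646) (0, 14.3456) (0, 8.5157)]  |A|=47.3774
8. ⊥bis P3·P7 via (5.765,14.21): [(11.9096, 9.9656) (4.2569, 14.6662) (2.7615, 15.1187) (0, 14.3456) (0, 8.5157)]  |A|=47.1504
9. canonical 5-gon: [(11.9096, 9.9656) (4.2569, 14.6662) (2.7615, 15.1187) (0, 14.3456) (0, 8.5157)]
10. shoelace: 47.1504

Area of P3's cell: 47.1504 (5 vertices)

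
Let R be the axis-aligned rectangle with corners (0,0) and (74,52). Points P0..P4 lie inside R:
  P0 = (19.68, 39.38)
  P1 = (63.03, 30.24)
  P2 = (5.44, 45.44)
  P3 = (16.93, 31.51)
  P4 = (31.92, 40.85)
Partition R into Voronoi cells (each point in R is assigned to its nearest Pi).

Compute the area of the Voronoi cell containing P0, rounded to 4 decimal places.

Area of P0's cell: 203.0678

1. box [0,74]×[0,52]: [(0, 0) (74, 0) (74, 52) (0, 52)]
2. ⊥bis P0·P1 via (41.355,34.81): [(0, 0) (34.0156, 0) (44.9794, 52) (0, 52)]  |A|=2053.8691
3. ⊥bis P0·P2 via (12.56,42.41): [(0, 12.8961) (0, 0) (34.0156, 0) (44.9794, 52) (16.6411, 52)]  |A|=1728.5022
4. ⊥bis P0·P3 via (18.305,35.445): [(10.7234, 38.0942) (39.898, 27.8998) (44.9794, 52) (16.6411, 52)]  |A|=574.491
5. ⊥bis P0·P4 via (25.8,40.115): [(10.7234, 38.0942) (26.7137, 32.5068) (24.3726, 52) (16.6411, 52)]  |A|=203.0678
6. canonical 4-gon: [(10.7234, 38.0942) (26.7137, 32.5068) (24.3726, 52) (16.6411, 52)]
7. shoelace: 203.0678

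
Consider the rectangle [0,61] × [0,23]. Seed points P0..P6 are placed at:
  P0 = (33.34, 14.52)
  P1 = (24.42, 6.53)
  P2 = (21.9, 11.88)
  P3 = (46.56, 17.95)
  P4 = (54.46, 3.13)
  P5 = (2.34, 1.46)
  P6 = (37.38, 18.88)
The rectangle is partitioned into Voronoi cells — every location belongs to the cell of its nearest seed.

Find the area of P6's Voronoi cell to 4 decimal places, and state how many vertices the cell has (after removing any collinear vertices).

1. box [0,61]×[0,23]: [(0, 0) (61, 0) (61, 23) (0, 23)]
2. ⊥bis P6·P0 via (35.36,16.7): [(53.3828, 0) (61, 0) (61, 23) (28.561, 23)]  |A|=460.6467
3. ⊥bis P6·P1 via (30.9,12.705): [(53.3828, 0) (61, 0) (61, 23) (28.561, 23)]  |A|=460.6467
4. ⊥bis P6·P2 via (29.64,15.38): [(53.3828, 0) (61, 0) (61, 23) (28.561, 23)]  |A|=460.6467
5. ⊥bis P6·P3 via (41.97,18.415): [(41.2439, 11.2479) (42.4345, 23) (28.561, 23)]  |A|=81.5212
6. ⊥bis P6·P4 via (45.92,11.005): [(41.2439, 11.2479) (42.4345, 23) (28.561, 23)]  |A|=81.5212
7. ⊥bis P6·P5 via (19.86,10.17): [(41.2439, 11.2479) (42.4345, 23) (28.561, 23)]  |A|=81.5212
8. canonical 3-gon: [(41.2439, 11.2479) (42.4345, 23) (28.561, 23)]
9. shoelace: 81.5212

Area of P6's cell: 81.5212 (3 vertices)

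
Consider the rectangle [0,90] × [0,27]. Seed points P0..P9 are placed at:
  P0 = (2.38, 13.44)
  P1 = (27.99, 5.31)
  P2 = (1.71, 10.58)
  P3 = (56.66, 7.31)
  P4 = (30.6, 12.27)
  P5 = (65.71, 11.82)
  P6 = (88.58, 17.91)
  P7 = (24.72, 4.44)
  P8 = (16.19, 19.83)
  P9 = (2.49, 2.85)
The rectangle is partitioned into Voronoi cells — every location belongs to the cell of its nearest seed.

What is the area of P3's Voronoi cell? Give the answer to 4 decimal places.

Area of P3's cell: 400.0565

1. box [0,90]×[0,27]: [(0, 0) (90, 0) (90, 27) (0, 27)]
2. ⊥bis P3·P0 via (29.52,10.375): [(28.3483, 0) (90, 0) (90, 27) (31.3975, 27)]  |A|=1623.4313
3. ⊥bis P3·P1 via (42.325,6.31): [(42.7652, 0) (90, 0) (90, 27) (40.8817, 27)]  |A|=1300.7674
4. ⊥bis P3·P2 via (29.185,8.945): [(42.7652, 0) (90, 0) (90, 27) (40.8817, 27)]  |A|=1300.7674
5. ⊥bis P3·P4 via (43.63,9.79): [(42.4974, 3.8391) (42.7652, 0) (90, 0) (90, 27) (46.9056, 27)]  |A|=1231.0079
6. ⊥bis P3·P5 via (61.185,9.565): [(42.4974, 3.8391) (42.7652, 0) (65.9516, 0) (52.4964, 27) (46.9056, 27)]  |A|=400.0565
7. ⊥bis P3·P6 via (72.62,12.61): [(42.4974, 3.8391) (42.7652, 0) (65.9516, 0) (52.4964, 27) (46.9056, 27)]  |A|=400.0565
8. ⊥bis P3·P7 via (40.69,5.875): [(42.4974, 3.8391) (42.7652, 0) (65.9516, 0) (52.4964, 27) (46.9056, 27)]  |A|=400.0565
9. ⊥bis P3·P8 via (36.425,13.57): [(42.4974, 3.8391) (42.7652, 0) (65.9516, 0) (52.4964, 27) (46.9056, 27)]  |A|=400.0565
10. ⊥bis P3·P9 via (29.575,5.08): [(42.4974, 3.8391) (42.7652, 0) (65.9516, 0) (52.4964, 27) (46.9056, 27)]  |A|=400.0565
11. canonical 5-gon: [(42.4974, 3.8391) (42.7652, 0) (65.9516, 0) (52.4964, 27) (46.9056, 27)]
12. shoelace: 400.0565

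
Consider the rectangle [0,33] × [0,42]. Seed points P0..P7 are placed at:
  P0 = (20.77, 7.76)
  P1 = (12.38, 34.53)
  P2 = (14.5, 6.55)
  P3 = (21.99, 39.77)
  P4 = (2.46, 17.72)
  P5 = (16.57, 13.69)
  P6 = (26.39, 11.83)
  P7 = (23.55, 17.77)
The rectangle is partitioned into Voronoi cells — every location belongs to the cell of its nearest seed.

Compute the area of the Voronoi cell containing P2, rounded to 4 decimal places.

Area of P2's cell: 167.7455

1. box [0,33]×[0,42]: [(0, 0) (33, 0) (33, 42) (0, 42)]
2. ⊥bis P2·P0 via (17.635,7.155): [(0, 0) (19.0158, 0) (10.9105, 42) (0, 42)]  |A|=628.4526
3. ⊥bis P2·P1 via (13.44,20.54): [(0, 19.5217) (0, 0) (19.0158, 0) (15.0287, 20.6604)]  |A|=343.1293
4. ⊥bis P2·P3 via (18.245,23.16): [(0, 19.5217) (0, 0) (19.0158, 0) (15.0287, 20.6604)]  |A|=343.1293
5. ⊥bis P2·P4 via (8.48,12.135): [(0, 2.9945) (0, 0) (19.0158, 0) (15.263, 19.4463)]  |A|=207.746
6. ⊥bis P2·P5 via (15.535,10.12): [(8.5022, 12.1589) (0, 2.9945) (0, 0) (19.0158, 0) (17.1534, 9.6508)]  |A|=167.7455
7. ⊥bis P2·P6 via (20.445,9.19): [(8.5022, 12.1589) (0, 2.9945) (0, 0) (19.0158, 0) (17.1534, 9.6508)]  |A|=167.7455
8. ⊥bis P2·P7 via (19.025,12.16): [(8.5022, 12.1589) (0, 2.9945) (0, 0) (19.0158, 0) (17.1534, 9.6508)]  |A|=167.7455
9. canonical 5-gon: [(8.5022, 12.1589) (0, 2.9945) (0, 0) (19.0158, 0) (17.1534, 9.6508)]
10. shoelace: 167.7455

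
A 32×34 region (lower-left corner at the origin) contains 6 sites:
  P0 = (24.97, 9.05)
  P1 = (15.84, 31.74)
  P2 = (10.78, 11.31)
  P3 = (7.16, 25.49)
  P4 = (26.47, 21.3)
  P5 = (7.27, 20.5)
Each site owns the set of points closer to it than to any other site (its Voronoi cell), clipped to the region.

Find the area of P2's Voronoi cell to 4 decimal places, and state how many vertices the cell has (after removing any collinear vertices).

Area of P2's cell: 278.0174 (5 vertices)

1. box [0,32]×[0,34]: [(0, 0) (32, 0) (32, 34) (0, 34)]
2. ⊥bis P2·P0 via (17.875,10.18): [(0, 0) (16.2537, 0) (21.6687, 34) (0, 34)]  |A|=644.6809
3. ⊥bis P2·P1 via (13.31,21.525): [(0, 24.8216) (0, 0) (16.2537, 0) (19.4401, 20.0067)]  |A|=403.8578
4. ⊥bis P2·P3 via (8.97,18.4): [(17.3203, 20.5317) (0, 16.1101) (0, 0) (16.2537, 0) (19.4401, 20.0067)]  |A|=328.4148
5. ⊥bis P2·P4 via (18.625,16.305): [(16.1276, 20.2273) (0, 16.1101) (0, 0) (16.2537, 0) (18.8054, 16.0217)]  |A|=321.109
6. ⊥bis P2·P5 via (9.025,15.905): [(16.952, 18.9326) (0, 12.458) (0, 0) (16.2537, 0) (18.8054, 16.0217)]  |A|=278.0174
7. canonical 5-gon: [(16.952, 18.9326) (0, 12.458) (0, 0) (16.2537, 0) (18.8054, 16.0217)]
8. shoelace: 278.0174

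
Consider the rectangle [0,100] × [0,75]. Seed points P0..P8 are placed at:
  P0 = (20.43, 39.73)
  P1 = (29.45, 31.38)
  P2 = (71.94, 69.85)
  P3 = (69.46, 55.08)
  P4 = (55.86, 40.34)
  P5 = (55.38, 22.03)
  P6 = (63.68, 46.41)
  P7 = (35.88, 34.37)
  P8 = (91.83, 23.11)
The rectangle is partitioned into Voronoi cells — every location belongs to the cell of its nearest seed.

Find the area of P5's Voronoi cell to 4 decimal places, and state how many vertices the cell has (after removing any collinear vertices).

1. box [0,100]×[0,75]: [(0, 0) (100, 0) (100, 75) (0, 75)]
2. ⊥bis P5·P0 via (37.905,30.88): [(22.2662, 0) (100, 0) (100, 75) (60.249, 75)]  |A|=4405.6786
3. ⊥bis P5·P1 via (42.415,26.705): [(58.7923, 72.1236) (32.7855, 0) (100, 0) (100, 75) (60.249, 75)]  |A|=4026.332
4. ⊥bis P5·P2 via (63.66,45.94): [(50.9393, 50.3452) (32.7855, 0) (100, 0) (100, 33.3555)]  |A|=2510.1832
5. ⊥bis P5·P3 via (62.42,38.555): [(48.7828, 44.3647) (32.7855, 0) (100, 0) (100, 22.5451)]  |A|=2068.3236
6. ⊥bis P5·P4 via (55.62,31.185): [(81.2998, 30.5118) (44.139, 31.486) (32.7855, 0) (100, 0) (100, 22.5451)]  |A|=1826.7691
7. ⊥bis P5·P6 via (59.53,34.22): [(69.5148, 30.8207) (44.139, 31.486) (32.7855, 0) (100, 0) (100, 20.4423)]  |A|=1750.6611
8. ⊥bis P5·P7 via (45.63,28.2): [(69.5148, 30.8207) (47.6512, 31.3939) (39.4097, 18.3705) (32.7855, 0) (100, 0) (100, 20.4423)]  |A|=1727.4113
9. ⊥bis P5·P8 via (73.605,22.57): [(73.3997, 29.4982) (69.5148, 30.8207) (47.6512, 31.3939) (39.4097, 18.3705) (32.7855, 0) (74.2737, 0)]  |A|=1076.0877
10. canonical 6-gon: [(73.3997, 29.4982) (69.5148, 30.8207) (47.6512, 31.3939) (39.4097, 18.3705) (32.7855, 0) (74.2737, 0)]
11. shoelace: 1076.0877

Area of P5's cell: 1076.0877 (6 vertices)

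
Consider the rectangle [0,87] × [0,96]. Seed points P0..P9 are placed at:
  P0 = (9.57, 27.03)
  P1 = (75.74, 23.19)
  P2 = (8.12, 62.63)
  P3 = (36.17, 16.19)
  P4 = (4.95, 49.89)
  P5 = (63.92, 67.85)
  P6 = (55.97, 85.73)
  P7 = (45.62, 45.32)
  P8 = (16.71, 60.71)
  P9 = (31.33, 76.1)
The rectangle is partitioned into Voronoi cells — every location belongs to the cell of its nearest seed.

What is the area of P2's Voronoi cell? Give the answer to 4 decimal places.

1. box [0,87]×[0,96]: [(0, 0) (87, 0) (87, 96) (0, 96)]
2. ⊥bis P2·P0 via (8.845,44.83): [(0, 44.4697) (87, 48.0133) (87, 96) (0, 96)]  |A|=4328.9886
3. ⊥bis P2·P1 via (41.93,42.91): [(0, 44.4697) (43.8822, 46.2571) (72.8952, 96) (0, 96)]  |A|=2943.6421
4. ⊥bis P2·P3 via (22.145,39.41): [(0, 44.4697) (32.729, 45.8028) (49.5394, 55.9564) (72.8952, 96) (0, 96)]  |A|=2890.838
5. ⊥bis P2·P4 via (6.535,56.26): [(0, 57.8861) (37.3484, 48.5929) (49.5394, 55.9564) (72.8952, 96) (0, 96)]  |A|=2597.719
6. ⊥bis P2·P5 via (36.02,65.24): [(0, 57.8861) (37.3484, 48.5929) (37.5651, 48.7238) (33.1425, 96) (0, 96)]  |A|=1502.7516
7. ⊥bis P2·P6 via (32.045,74.18): [(0, 57.8861) (37.3484, 48.5929) (37.5651, 48.7238) (35.9381, 66.1158) (21.5112, 96) (0, 96)]  |A|=1328.9563
8. ⊥bis P2·P7 via (26.87,53.975): [(0, 57.8861) (25.7211, 51.4861) (34.1673, 69.7838) (21.5112, 96) (0, 96)]  |A|=1195.4436
9. ⊥bis P2·P8 via (12.415,61.67): [(0, 57.8861) (10.9597, 55.159) (20.0883, 96) (0, 96)]  |A|=619.0713
10. ⊥bis P2·P9 via (19.725,69.365): [(0, 57.8861) (10.9597, 55.159) (15.6893, 76.3189) (4.2673, 96) (0, 96)]  |A|=463.3841
11. canonical 5-gon: [(0, 57.8861) (10.9597, 55.159) (15.6893, 76.3189) (4.2673, 96) (0, 96)]
12. shoelace: 463.3841

Area of P2's cell: 463.3841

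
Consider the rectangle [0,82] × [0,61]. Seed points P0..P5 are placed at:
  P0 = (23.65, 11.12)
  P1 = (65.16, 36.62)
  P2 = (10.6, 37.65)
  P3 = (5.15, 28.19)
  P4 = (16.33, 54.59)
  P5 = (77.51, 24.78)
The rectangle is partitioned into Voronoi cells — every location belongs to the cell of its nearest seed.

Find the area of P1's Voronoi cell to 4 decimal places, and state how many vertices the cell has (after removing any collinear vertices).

Area of P1's cell: 1482.2368 (6 vertices)

1. box [0,82]×[0,61]: [(0, 0) (82, 0) (82, 61) (0, 61)]
2. ⊥bis P1·P0 via (44.405,23.87): [(59.0686, 0) (82, 0) (82, 61) (21.5957, 61)]  |A|=2541.7403
3. ⊥bis P1·P2 via (37.88,37.135): [(37.8316, 34.5705) (59.0686, 0) (82, 0) (82, 61) (38.3305, 61)]  |A|=2320.5933
4. ⊥bis P1·P3 via (35.155,32.405): [(37.8316, 34.5705) (59.0686, 0) (82, 0) (82, 61) (38.3305, 61)]  |A|=2320.5933
5. ⊥bis P1·P4 via (40.745,45.605): [(37.8936, 37.857) (37.8316, 34.5705) (59.0686, 0) (82, 0) (82, 61) (46.4105, 61)]  |A|=2227.0953
6. ⊥bis P1·P5 via (71.335,30.7): [(37.8936, 37.857) (37.8316, 34.5705) (52.3648, 10.9127) (82, 41.8244) (82, 61) (46.4105, 61)]  |A|=1482.2368
7. canonical 6-gon: [(37.8936, 37.857) (37.8316, 34.5705) (52.3648, 10.9127) (82, 41.8244) (82, 61) (46.4105, 61)]
8. shoelace: 1482.2368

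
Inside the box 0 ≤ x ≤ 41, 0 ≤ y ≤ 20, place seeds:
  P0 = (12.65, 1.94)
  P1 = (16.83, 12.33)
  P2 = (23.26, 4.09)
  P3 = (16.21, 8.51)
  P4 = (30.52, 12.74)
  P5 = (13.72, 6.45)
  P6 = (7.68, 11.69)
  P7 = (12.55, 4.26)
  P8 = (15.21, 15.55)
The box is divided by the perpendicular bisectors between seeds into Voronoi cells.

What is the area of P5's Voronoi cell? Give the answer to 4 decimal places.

Area of P5's cell: 24.5848

1. box [0,41]×[0,20]: [(0, 0) (41, 0) (41, 20) (0, 20)]
2. ⊥bis P5·P0 via (13.185,4.195): [(0, 7.3231) (30.8667, 0) (41, 0) (41, 20) (0, 20)]  |A|=706.9792
3. ⊥bis P5·P1 via (15.275,9.39): [(0, 17.4691) (0, 7.3231) (30.8667, 0) (33.0284, 0)]  |A|=175.4681
4. ⊥bis P5·P2 via (18.49,5.27): [(19.0193, 7.4096) (0, 17.4691) (0, 7.3231) (17.9447, 3.0658)]  |A|=137.7466
5. ⊥bis P5·P3 via (14.965,7.48): [(18.0995, 3.6913) (11.9143, 11.1675) (0, 17.4691) (0, 7.3231) (17.9447, 3.0658)]  |A|=122.8089
6. ⊥bis P5·P4 via (22.12,9.595): [(18.0995, 3.6913) (11.9143, 11.1675) (0, 17.4691) (0, 7.3231) (17.9447, 3.0658)]  |A|=122.8089
7. ⊥bis P5·P6 via (10.7,9.07): [(18.0995, 3.6913) (12.2098, 10.8103) (7.6168, 5.5161) (17.9447, 3.0658)]  |A|=35.3593
8. ⊥bis P5·P7 via (13.135,5.355): [(18.0995, 3.6913) (12.2098, 10.8103) (9.2689, 7.4204) (17.0008, 3.2897) (17.9447, 3.0658)]  |A|=24.5848
9. ⊥bis P5·P8 via (14.465,11): [(18.0995, 3.6913) (12.2098, 10.8103) (9.2689, 7.4204) (17.0008, 3.2897) (17.9447, 3.0658)]  |A|=24.5848
10. canonical 5-gon: [(18.0995, 3.6913) (12.2098, 10.8103) (9.2689, 7.4204) (17.0008, 3.2897) (17.9447, 3.0658)]
11. shoelace: 24.5848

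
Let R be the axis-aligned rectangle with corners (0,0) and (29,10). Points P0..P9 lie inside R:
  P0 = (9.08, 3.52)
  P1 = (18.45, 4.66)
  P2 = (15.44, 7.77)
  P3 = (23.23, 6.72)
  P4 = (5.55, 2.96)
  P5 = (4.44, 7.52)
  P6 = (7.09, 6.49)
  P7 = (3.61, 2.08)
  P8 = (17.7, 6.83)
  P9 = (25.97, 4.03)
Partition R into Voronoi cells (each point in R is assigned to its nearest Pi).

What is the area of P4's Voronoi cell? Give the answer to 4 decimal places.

Area of P4's cell: 13.9789

1. box [0,29]×[0,10]: [(0, 0) (29, 0) (29, 10) (0, 10)]
2. ⊥bis P4·P0 via (7.315,3.24): [(0, 0) (7.829, 0) (6.2426, 10) (0, 10)]  |A|=70.3579
3. ⊥bis P4·P1 via (12,3.81): [(0, 0) (7.829, 0) (6.2426, 10) (0, 10)]  |A|=70.3579
4. ⊥bis P4·P2 via (10.495,5.365): [(0, 0) (7.829, 0) (6.2426, 10) (0, 10)]  |A|=70.3579
5. ⊥bis P4·P3 via (14.39,4.84): [(0, 0) (7.829, 0) (6.2426, 10) (0, 10)]  |A|=70.3579
6. ⊥bis P4·P5 via (4.995,5.24): [(0, 4.0241) (0, 0) (7.829, 0) (6.9233, 5.7094)]  |A|=36.2793
7. ⊥bis P4·P6 via (6.32,4.725): [(5.0878, 5.2626) (0, 4.0241) (0, 0) (7.829, 0) (7.1359, 4.3691)]  |A|=35.0017
8. ⊥bis P4·P7 via (4.58,2.52): [(5.0878, 5.2626) (3.5101, 4.8786) (5.7231, 0) (7.829, 0) (7.1359, 4.3691)]  |A|=13.9789
9. ⊥bis P4·P8 via (11.625,4.895): [(5.0878, 5.2626) (3.5101, 4.8786) (5.7231, 0) (7.829, 0) (7.1359, 4.3691)]  |A|=13.9789
10. ⊥bis P4·P9 via (15.76,3.495): [(5.0878, 5.2626) (3.5101, 4.8786) (5.7231, 0) (7.829, 0) (7.1359, 4.3691)]  |A|=13.9789
11. canonical 5-gon: [(5.0878, 5.2626) (3.5101, 4.8786) (5.7231, 0) (7.829, 0) (7.1359, 4.3691)]
12. shoelace: 13.9789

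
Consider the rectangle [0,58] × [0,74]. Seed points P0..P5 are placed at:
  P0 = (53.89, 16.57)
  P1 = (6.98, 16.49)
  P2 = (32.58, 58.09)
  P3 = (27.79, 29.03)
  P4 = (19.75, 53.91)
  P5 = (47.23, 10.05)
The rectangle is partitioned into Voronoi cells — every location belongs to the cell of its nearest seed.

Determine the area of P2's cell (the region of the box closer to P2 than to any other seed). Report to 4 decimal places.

Area of P2's cell: 1034.4354

1. box [0,58]×[0,74]: [(0, 0) (58, 0) (58, 74) (0, 74)]
2. ⊥bis P2·P0 via (43.235,37.33): [(0, 15.1398) (58, 44.9081) (58, 74) (0, 74)]  |A|=2550.6118
3. ⊥bis P2·P1 via (19.78,37.29): [(0, 49.4623) (30.4108, 30.748) (58, 44.9081) (58, 74) (0, 74)]  |A|=2028.7249
4. ⊥bis P2·P3 via (30.185,43.56): [(0, 49.4623) (2.0572, 48.1963) (49.2505, 40.4174) (58, 44.9081) (58, 74) (0, 74)]  |A|=1727.2828
5. ⊥bis P2·P4 via (26.165,56): [(30.2198, 43.5543) (49.2505, 40.4174) (58, 44.9081) (58, 74) (20.3006, 74)]  |A|=1034.4354
6. ⊥bis P2·P5 via (39.905,34.07): [(30.2198, 43.5543) (49.2505, 40.4174) (58, 44.9081) (58, 74) (20.3006, 74)]  |A|=1034.4354
7. canonical 5-gon: [(30.2198, 43.5543) (49.2505, 40.4174) (58, 44.9081) (58, 74) (20.3006, 74)]
8. shoelace: 1034.4354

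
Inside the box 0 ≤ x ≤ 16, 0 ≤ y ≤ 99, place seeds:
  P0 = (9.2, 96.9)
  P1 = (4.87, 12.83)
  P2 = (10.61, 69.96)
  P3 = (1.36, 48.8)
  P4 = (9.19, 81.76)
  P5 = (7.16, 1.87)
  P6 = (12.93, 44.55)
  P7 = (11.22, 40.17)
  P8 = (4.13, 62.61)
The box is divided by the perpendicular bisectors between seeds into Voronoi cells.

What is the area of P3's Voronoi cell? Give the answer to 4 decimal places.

1. box [0,16]×[0,99]: [(0, 0) (16, 0) (16, 99) (0, 99)]
2. ⊥bis P3·P0 via (5.28,72.85): [(0, 73.7106) (0, 0) (16, 0) (16, 71.1027)]  |A|=1158.5065
3. ⊥bis P3·P1 via (3.115,30.815): [(0, 73.7106) (0, 30.511) (16, 32.0723) (16, 71.1027)]  |A|=657.8396
4. ⊥bis P3·P2 via (5.985,59.38): [(0, 61.9963) (0, 30.511) (16, 32.0723) (16, 55.002)]  |A|=435.3195
5. ⊥bis P3·P4 via (5.275,65.28): [(0, 61.9963) (0, 30.511) (16, 32.0723) (16, 55.002)]  |A|=435.3195
6. ⊥bis P3·P5 via (4.26,25.335): [(0, 61.9963) (0, 30.511) (16, 32.0723) (16, 55.002)]  |A|=435.3195
7. ⊥bis P3·P6 via (7.145,46.675): [(11.0057, 57.1852) (0, 61.9963) (0, 30.511) (1.2524, 30.6332)]  |A|=189.2897
8. ⊥bis P3·P7 via (6.29,44.485): [(6.3771, 44.5845) (11.0057, 57.1852) (0, 61.9963) (0, 37.2985)]  |A|=159.2244
9. ⊥bis P3·P8 via (2.745,55.705): [(6.3771, 44.5845) (9.9324, 54.2634) (0, 56.2556) (0, 37.2985)]  |A|=112.0543
10. canonical 4-gon: [(6.3771, 44.5845) (9.9324, 54.2634) (0, 56.2556) (0, 37.2985)]
11. shoelace: 112.0543

Area of P3's cell: 112.0543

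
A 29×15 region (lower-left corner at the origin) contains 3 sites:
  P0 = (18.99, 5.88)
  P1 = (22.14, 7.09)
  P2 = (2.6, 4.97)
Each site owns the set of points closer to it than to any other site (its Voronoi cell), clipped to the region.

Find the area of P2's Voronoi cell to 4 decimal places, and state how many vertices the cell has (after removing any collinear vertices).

Area of P2's cell: 160.1969 (4 vertices)

1. box [0,29]×[0,15]: [(0, 0) (29, 0) (29, 15) (0, 15)]
2. ⊥bis P2·P0 via (10.795,5.425): [(0, 0) (11.0962, 0) (10.2634, 15) (0, 15)]  |A|=160.1969
3. ⊥bis P2·P1 via (12.37,6.03): [(0, 0) (11.0962, 0) (10.2634, 15) (0, 15)]  |A|=160.1969
4. canonical 4-gon: [(0, 0) (11.0962, 0) (10.2634, 15) (0, 15)]
5. shoelace: 160.1969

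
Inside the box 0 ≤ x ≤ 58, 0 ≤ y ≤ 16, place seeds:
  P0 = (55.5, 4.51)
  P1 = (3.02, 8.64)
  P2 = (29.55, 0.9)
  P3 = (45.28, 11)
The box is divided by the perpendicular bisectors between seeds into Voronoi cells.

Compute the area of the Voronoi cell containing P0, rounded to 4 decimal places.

1. box [0,58]×[0,16]: [(0, 0) (58, 0) (58, 16) (0, 16)]
2. ⊥bis P0·P1 via (29.26,6.575): [(28.7426, 0) (58, 0) (58, 16) (30.0017, 16)]  |A|=458.0457
3. ⊥bis P0·P2 via (42.525,2.705): [(42.9013, 0) (58, 0) (58, 16) (40.6755, 16)]  |A|=259.3857
4. ⊥bis P0·P3 via (50.39,7.755): [(45.4653, 0) (58, 0) (58, 16) (55.6258, 16)]  |A|=119.2707
5. canonical 4-gon: [(45.4653, 0) (58, 0) (58, 16) (55.6258, 16)]
6. shoelace: 119.2707

Area of P0's cell: 119.2707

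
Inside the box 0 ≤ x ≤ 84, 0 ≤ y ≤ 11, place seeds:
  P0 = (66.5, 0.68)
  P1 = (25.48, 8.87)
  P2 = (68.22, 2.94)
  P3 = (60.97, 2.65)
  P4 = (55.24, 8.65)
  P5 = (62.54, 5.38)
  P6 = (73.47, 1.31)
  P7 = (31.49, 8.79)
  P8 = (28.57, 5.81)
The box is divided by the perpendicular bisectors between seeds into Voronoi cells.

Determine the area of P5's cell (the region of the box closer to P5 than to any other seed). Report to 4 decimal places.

1. box [0,84]×[0,11]: [(0, 0) (84, 0) (84, 11) (0, 11)]
2. ⊥bis P5·P0 via (64.52,3.03): [(0, 0) (60.9238, 0) (73.9793, 11) (0, 11)]  |A|=741.9672
3. ⊥bis P5·P1 via (44.01,7.125): [(43.339, 0) (60.9238, 0) (73.9793, 11) (44.3749, 11)]  |A|=259.5405
4. ⊥bis P5·P2 via (65.38,4.16): [(43.339, 0) (60.9238, 0) (65.1071, 3.5246) (68.3183, 11) (44.3749, 11)]  |A|=238.3814
5. ⊥bis P5·P3 via (61.755,4.015): [(64.0931, 2.6704) (65.1071, 3.5246) (68.3183, 11) (49.6091, 11)]  |A|=80.3386
6. ⊥bis P5·P4 via (58.89,7.015): [(58.4083, 5.9397) (64.0931, 2.6704) (65.1071, 3.5246) (68.3183, 11) (60.6751, 11)]  |A|=52.3398
7. ⊥bis P5·P6 via (68.005,3.345): [(58.4083, 5.9397) (64.0931, 2.6704) (65.1071, 3.5246) (68.3183, 11) (60.6751, 11)]  |A|=52.3398
8. ⊥bis P5·P7 via (47.015,7.085): [(58.4083, 5.9397) (64.0931, 2.6704) (65.1071, 3.5246) (68.3183, 11) (60.6751, 11)]  |A|=52.3398
9. ⊥bis P5·P8 via (45.555,5.595): [(58.4083, 5.9397) (64.0931, 2.6704) (65.1071, 3.5246) (68.3183, 11) (60.6751, 11)]  |A|=52.3398
10. canonical 5-gon: [(58.4083, 5.9397) (64.0931, 2.6704) (65.1071, 3.5246) (68.3183, 11) (60.6751, 11)]
11. shoelace: 52.3398

Area of P5's cell: 52.3398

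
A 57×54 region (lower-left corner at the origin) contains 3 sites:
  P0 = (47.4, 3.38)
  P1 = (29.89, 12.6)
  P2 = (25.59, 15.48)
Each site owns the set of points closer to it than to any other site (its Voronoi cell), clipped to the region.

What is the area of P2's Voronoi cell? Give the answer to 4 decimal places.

Area of P2's cell: 1966.6900

1. box [0,57]×[0,54]: [(0, 0) (57, 0) (57, 54) (0, 54)]
2. ⊥bis P2·P0 via (36.495,9.43): [(0, 0) (31.2633, 0) (57, 46.3898) (57, 54) (0, 54)]  |A|=2481.0397
3. ⊥bis P2·P1 via (27.74,14.04): [(0, 0) (18.3365, 0) (54.5039, 54) (0, 54)]  |A|=1966.69
4. canonical 4-gon: [(0, 0) (18.3365, 0) (54.5039, 54) (0, 54)]
5. shoelace: 1966.69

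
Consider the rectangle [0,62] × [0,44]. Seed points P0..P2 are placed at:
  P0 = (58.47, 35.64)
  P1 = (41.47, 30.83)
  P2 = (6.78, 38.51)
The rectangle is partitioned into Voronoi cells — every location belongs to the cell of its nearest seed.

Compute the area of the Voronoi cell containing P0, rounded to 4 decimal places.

1. box [0,62]×[0,44]: [(0, 0) (62, 0) (62, 44) (0, 44)]
2. ⊥bis P0·P1 via (49.97,33.235): [(59.3736, 0) (62, 0) (62, 44) (46.9241, 44)]  |A|=389.4509
3. ⊥bis P0·P2 via (32.625,37.075): [(59.3736, 0) (62, 0) (62, 44) (46.9241, 44)]  |A|=389.4509
4. canonical 4-gon: [(59.3736, 0) (62, 0) (62, 44) (46.9241, 44)]
5. shoelace: 389.4509

Area of P0's cell: 389.4509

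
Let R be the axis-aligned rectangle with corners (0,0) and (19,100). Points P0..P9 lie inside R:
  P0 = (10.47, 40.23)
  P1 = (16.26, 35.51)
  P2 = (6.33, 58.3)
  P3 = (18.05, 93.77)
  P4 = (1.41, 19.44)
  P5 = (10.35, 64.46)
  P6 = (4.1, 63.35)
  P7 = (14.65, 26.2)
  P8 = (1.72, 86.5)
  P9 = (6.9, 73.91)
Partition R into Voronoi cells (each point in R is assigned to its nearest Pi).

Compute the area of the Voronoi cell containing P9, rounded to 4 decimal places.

1. box [0,19]×[0,100]: [(0, 0) (19, 0) (19, 100) (0, 100)]
2. ⊥bis P9·P0 via (8.685,57.07): [(0, 56.1494) (19, 58.1634) (19, 100) (0, 100)]  |A|=814.0286
3. ⊥bis P9·P1 via (11.58,54.71): [(0, 56.1494) (19, 58.1634) (19, 100) (0, 100)]  |A|=814.0286
4. ⊥bis P9·P2 via (6.615,66.105): [(0, 66.3465) (19, 65.6528) (19, 100) (0, 100)]  |A|=646.0066
5. ⊥bis P9·P3 via (12.475,83.84): [(0, 90.8438) (0, 66.3465) (19, 65.6528) (19, 80.1767)]  |A|=370.7014
6. ⊥bis P9·P4 via (4.155,46.675): [(0, 90.8438) (0, 66.3465) (19, 65.6528) (19, 80.1767)]  |A|=370.7014
7. ⊥bis P9·P5 via (8.625,69.185): [(0, 90.8438) (0, 66.3465) (0.7728, 66.3183) (19, 72.9727) (19, 80.1767)]  |A|=303.9905
8. ⊥bis P9·P6 via (5.5,68.63): [(0, 90.8438) (0, 70.0883) (6.4296, 68.3835) (19, 72.9727) (19, 80.1767)]  |A|=291.0835
9. ⊥bis P9·P7 via (10.775,50.055): [(0, 90.8438) (0, 70.0883) (6.4296, 68.3835) (19, 72.9727) (19, 80.1767)]  |A|=291.0835
10. ⊥bis P9·P8 via (4.31,80.205): [(12.7583, 83.6809) (0, 78.4317) (0, 70.0883) (6.4296, 68.3835) (19, 72.9727) (19, 80.1767)]  |A|=211.9047
11. canonical 6-gon: [(12.7583, 83.6809) (0, 78.4317) (0, 70.0883) (6.4296, 68.3835) (19, 72.9727) (19, 80.1767)]
12. shoelace: 211.9047

Area of P9's cell: 211.9047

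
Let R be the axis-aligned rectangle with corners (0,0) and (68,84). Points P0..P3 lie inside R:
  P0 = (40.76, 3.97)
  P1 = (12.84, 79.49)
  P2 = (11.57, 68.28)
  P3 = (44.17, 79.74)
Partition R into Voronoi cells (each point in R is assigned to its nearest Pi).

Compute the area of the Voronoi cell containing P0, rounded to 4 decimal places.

Area of P0's cell: 2490.2810

1. box [0,68]×[0,84]: [(0, 0) (68, 0) (68, 84) (0, 84)]
2. ⊥bis P0·P1 via (26.8,41.73): [(0, 31.8219) (0, 0) (68, 0) (68, 56.9618)]  |A|=3018.6468
3. ⊥bis P0·P2 via (26.165,36.125): [(0, 24.2488) (0, 0) (68, 0) (68, 55.1137)]  |A|=2698.3263
4. ⊥bis P0·P3 via (42.465,41.855): [(39.1207, 42.0055) (0, 24.2488) (0, 0) (68, 0) (68, 40.7058)]  |A|=2490.281
5. canonical 5-gon: [(39.1207, 42.0055) (0, 24.2488) (0, 0) (68, 0) (68, 40.7058)]
6. shoelace: 2490.281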